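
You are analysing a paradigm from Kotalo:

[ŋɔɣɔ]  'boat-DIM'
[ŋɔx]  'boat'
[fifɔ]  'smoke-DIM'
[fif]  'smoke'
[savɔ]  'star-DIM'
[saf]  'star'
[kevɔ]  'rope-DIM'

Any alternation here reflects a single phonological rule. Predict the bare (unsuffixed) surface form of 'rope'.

[kef]

In [savɔ] and [saf] the final segment of 'star' alternates: [v] ~ [f].
The stem 'smoke' ([fifɔ], [fif]) shows [f] unchanged in both environments, so [f] cannot be basic with [v] derived before the DIM suffix.
Therefore /v/ is basic and [f] is derived by word-final obstruent devoicing (voiced obstruents become voiceless word-finally).
The one attested form of 'rope', [kevɔ], shows underlying /kev/. Applying the same rule word-finally gives [kef].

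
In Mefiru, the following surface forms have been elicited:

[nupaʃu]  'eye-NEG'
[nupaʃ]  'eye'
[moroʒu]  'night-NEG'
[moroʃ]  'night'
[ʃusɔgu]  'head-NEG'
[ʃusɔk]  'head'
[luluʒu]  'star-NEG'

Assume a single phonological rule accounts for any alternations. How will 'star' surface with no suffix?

[luluʃ]

'night' shows [ʒ] ~ [ʃ] at the end of the stem ([moroʒu] vs [moroʃ]).
Compare 'eye', with invariant [ʃ] in [nupaʃu] and [nupaʃ]: an analysis with underlying /ʃ/ and a rule producing [ʒ] before the NEG suffix would wrongly predict alternation here too.
Therefore /ʒ/ is basic and [ʃ] is derived by word-final obstruent devoicing (voiced obstruents become voiceless word-finally).
From [luluʒu] the stem 'star' is /luluʒ/; word-finally this yields [luluʃ].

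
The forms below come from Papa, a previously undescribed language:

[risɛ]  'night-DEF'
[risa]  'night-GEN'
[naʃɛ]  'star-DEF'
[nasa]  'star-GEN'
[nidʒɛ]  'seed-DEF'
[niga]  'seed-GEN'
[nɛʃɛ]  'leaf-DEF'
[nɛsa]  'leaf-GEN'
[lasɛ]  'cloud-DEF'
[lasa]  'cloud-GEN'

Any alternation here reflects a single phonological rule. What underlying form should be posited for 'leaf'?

/nɛʃ/

The stem for 'leaf' ends in [ʃ] in [nɛʃɛ] but [s] in [nɛsa].
If /s/ were underlying and a rule turned it into [ʃ] before the DEF suffix, 'night' would also alternate; but it has [s] in both [risɛ] and [risa].
The alternation reflects depalatalization: palato-alveolar /dʒ/ and /ʃ/ become [g] and [s] when no front vowel follows. /ʃ/ is underlying.
So 'leaf' = /nɛʃ/.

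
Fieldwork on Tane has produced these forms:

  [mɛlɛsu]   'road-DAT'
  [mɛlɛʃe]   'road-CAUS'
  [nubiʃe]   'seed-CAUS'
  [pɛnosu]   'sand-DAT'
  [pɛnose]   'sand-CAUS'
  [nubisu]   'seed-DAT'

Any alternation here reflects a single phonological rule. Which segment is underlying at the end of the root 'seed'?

/ʃ/

The root 'seed' surfaces as [nubiʃe] and [nubisu], with a stem-final [ʃ] ~ [s] alternation.
If /s/ were underlying and a rule turned it into [ʃ] before the CAUS suffix, 'sand' would also alternate; but it has [s] in both [pɛnose] and [pɛnosu].
So /ʃ/ is underlying, and a rule of depalatalization — palato-alveolar /ʃ/ becomes [s] when no front vowel follows — gives [s].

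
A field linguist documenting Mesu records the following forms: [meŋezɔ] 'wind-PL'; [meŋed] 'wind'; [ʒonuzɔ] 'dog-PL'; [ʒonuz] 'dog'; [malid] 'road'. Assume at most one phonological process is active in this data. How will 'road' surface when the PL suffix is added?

[malizɔ]

The root 'wind' surfaces as [meŋezɔ] and [meŋed], with a stem-final [z] ~ [d] alternation.
But 'dog' keeps [z] in both environments ([ʒonuzɔ], [ʒonuz]), so there is no rule changing /z/ to [d] in isolation.
So /d/ is underlying, and a rule of intervocalic spirantization — voiced stops become fricatives between vowels — gives [z].
The one attested form of 'road', [malid], shows underlying /malid/. Applying the same rule between vowels gives [malizɔ].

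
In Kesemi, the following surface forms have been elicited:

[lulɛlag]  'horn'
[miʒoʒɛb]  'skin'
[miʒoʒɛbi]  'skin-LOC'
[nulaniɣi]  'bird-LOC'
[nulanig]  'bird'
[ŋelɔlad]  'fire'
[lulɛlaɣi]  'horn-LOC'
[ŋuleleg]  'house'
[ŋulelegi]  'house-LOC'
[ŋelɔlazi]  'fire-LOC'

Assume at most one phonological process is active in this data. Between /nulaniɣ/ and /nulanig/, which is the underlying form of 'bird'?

/nulaniɣ/

The root 'bird' surfaces as [nulaniɣi] and [nulanig], with a stem-final [ɣ] ~ [g] alternation.
But 'house' keeps [g] in both environments ([ŋulelegi], [ŋuleleg]), so there is no rule changing /g/ to [ɣ] before the LOC suffix.
So /ɣ/ is underlying, and a rule of word-final hardening — voiced fricatives become stops word-finally — gives [g].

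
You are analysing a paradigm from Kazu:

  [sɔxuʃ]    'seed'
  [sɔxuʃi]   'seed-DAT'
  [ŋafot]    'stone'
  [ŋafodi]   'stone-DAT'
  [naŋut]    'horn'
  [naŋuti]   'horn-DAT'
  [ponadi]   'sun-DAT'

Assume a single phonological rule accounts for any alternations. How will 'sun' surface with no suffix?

[ponat]

'stone' shows [t] ~ [d] at the end of the stem ([ŋafot] vs [ŋafodi]).
Compare 'horn', with invariant [t] in [naŋut] and [naŋuti]: an analysis with underlying /t/ and a rule producing [d] before the DAT suffix would wrongly predict alternation here too.
Therefore /d/ is basic and [t] is derived by word-final obstruent devoicing (voiced obstruents become voiceless word-finally).
The one attested form of 'sun', [ponadi], shows underlying /ponad/. Applying the same rule word-finally gives [ponat].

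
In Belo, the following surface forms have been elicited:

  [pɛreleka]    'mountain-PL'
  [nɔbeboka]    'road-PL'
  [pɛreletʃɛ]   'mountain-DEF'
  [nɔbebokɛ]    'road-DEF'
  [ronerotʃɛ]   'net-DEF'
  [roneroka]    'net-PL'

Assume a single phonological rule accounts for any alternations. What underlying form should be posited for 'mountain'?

/pɛreletʃ/

'mountain' shows [k] ~ [tʃ] at the end of the stem ([pɛreleka] vs [pɛreletʃɛ]).
If /k/ were underlying and a rule turned it into [tʃ] before the DEF suffix, 'road' would also alternate; but it has [k] in both [nɔbeboka] and [nɔbebokɛ].
The alternation reflects depalatalization: palato-alveolar /tʃ/ becomes [k] when no front vowel follows. /tʃ/ is underlying.
Hence 'mountain' is /pɛreletʃ/ underlyingly.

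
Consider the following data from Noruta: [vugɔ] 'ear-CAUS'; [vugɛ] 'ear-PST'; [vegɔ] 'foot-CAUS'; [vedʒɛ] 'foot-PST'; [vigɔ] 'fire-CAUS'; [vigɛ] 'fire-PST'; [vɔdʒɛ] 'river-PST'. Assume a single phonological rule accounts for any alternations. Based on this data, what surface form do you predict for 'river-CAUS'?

[vɔgɔ]

The root 'foot' surfaces as [vegɔ] and [vedʒɛ], with a stem-final [g] ~ [dʒ] alternation.
The stem 'ear' ([vugɔ], [vugɛ]) shows [g] unchanged in both environments, so [g] cannot be basic with [dʒ] derived before the PST suffix.
The underlying segment must be /dʒ/; palato-alveolar /dʒ/ becomes [g] when no front vowel follows, yielding [g] there.
The one attested form of 'river', [vɔdʒɛ], shows underlying /vɔdʒ/. Applying the same rule when no front vowel follows gives [vɔgɔ].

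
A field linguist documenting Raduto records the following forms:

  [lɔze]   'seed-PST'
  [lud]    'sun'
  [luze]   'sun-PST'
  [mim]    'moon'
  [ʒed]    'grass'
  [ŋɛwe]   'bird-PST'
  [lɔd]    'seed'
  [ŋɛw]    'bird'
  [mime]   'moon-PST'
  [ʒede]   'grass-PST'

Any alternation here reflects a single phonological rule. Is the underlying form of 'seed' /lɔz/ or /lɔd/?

'seed' shows [d] ~ [z] at the end of the stem ([lɔd] vs [lɔze]).
But 'grass' keeps [d] in both environments ([ʒed], [ʒede]), so there is no rule changing /d/ to [z] before the PST suffix.
Therefore /z/ is basic and [d] is derived by word-final hardening (voiced fricatives become stops word-finally).

/lɔz/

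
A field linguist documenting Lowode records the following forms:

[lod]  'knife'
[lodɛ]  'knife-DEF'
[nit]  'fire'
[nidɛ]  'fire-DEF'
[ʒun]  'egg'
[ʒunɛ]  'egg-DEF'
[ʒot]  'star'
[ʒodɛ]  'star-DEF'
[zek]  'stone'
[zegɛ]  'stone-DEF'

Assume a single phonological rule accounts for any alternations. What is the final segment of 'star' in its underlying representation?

/t/

In [ʒot] and [ʒodɛ] the final segment of 'star' alternates: [t] ~ [d].
Compare 'knife', with invariant [d] in [lod] and [lodɛ]: an analysis with underlying /d/ and a rule producing [t] in isolation would wrongly predict alternation here too.
The underlying segment must be /t/; voiceless stops become voiced between vowels, yielding [d] there.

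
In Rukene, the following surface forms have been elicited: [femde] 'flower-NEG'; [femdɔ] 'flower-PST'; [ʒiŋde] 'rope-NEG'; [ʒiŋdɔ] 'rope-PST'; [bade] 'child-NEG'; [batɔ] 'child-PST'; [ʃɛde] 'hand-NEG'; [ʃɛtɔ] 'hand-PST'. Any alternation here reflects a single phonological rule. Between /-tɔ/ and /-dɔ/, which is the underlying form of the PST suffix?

The PST suffix surfaces as [-dɔ] and [-tɔ], depending on the final segment of the stem.
The NEG suffix, which begins with [d], is invariant after every stem; so [d] is not altered by any rule here.
The PST suffix is therefore /-tɔ/ underlyingly, with post-nasal voicing: voiceless stops become voiced after a nasal.

/-tɔ/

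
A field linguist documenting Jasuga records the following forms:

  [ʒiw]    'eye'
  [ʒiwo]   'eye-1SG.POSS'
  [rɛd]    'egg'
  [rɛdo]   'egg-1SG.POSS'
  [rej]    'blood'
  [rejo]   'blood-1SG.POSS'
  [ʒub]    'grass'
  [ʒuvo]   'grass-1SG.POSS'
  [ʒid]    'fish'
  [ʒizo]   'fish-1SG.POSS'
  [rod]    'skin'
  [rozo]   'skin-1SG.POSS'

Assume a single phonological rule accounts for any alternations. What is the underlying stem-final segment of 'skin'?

/z/

The stem for 'skin' ends in [d] in [rod] but [z] in [rozo].
The stem 'egg' ([rɛd], [rɛdo]) shows [d] unchanged in both environments, so [d] cannot be basic with [z] derived before the 1SG.POSS suffix.
Therefore /z/ is basic and [d] is derived by word-final hardening (voiced fricatives become stops word-finally).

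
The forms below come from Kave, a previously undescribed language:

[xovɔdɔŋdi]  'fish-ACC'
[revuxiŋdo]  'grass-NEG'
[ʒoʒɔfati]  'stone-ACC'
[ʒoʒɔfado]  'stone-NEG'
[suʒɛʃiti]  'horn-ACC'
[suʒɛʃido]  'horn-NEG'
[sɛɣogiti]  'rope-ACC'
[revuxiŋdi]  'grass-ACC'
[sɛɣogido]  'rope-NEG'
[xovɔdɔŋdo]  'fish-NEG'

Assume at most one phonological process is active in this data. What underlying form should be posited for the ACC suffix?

/-ti/

The ACC suffix surfaces as [-di] and [-ti], depending on the final segment of the stem.
By contrast the NEG suffix keeps its initial [d] throughout — that segment must be underlying.
The ACC suffix is therefore /-ti/ underlyingly, with post-nasal voicing: voiceless stops become voiced after a nasal.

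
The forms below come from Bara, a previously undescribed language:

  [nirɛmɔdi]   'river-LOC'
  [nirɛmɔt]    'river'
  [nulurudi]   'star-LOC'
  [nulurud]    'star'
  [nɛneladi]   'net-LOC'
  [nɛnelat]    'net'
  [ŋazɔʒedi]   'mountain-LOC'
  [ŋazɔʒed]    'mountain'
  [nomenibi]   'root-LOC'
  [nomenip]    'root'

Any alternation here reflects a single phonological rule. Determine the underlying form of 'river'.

The stem for 'river' ends in [d] in [nirɛmɔdi] but [t] in [nirɛmɔt].
The stem 'star' ([nulurudi], [nulurud]) shows [d] unchanged in both environments, so [d] cannot be basic with [t] derived in isolation.
The alternation reflects intervocalic voicing: voiceless stops become voiced between vowels. /t/ is underlying.
The underlying form of 'river' is therefore /nirɛmɔt/.

/nirɛmɔt/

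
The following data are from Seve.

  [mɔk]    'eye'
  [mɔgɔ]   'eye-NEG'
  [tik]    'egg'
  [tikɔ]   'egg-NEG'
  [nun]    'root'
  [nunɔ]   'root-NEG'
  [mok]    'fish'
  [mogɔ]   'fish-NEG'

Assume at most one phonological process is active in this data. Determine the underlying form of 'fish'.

In [mok] and [mogɔ] the final segment of 'fish' alternates: [k] ~ [g].
Compare 'egg', with invariant [k] in [tik] and [tikɔ]: an analysis with underlying /k/ and a rule producing [g] before the NEG suffix would wrongly predict alternation here too.
The alternation reflects word-final obstruent devoicing: voiced obstruents become voiceless word-finally. /g/ is underlying.
So 'fish' = /mog/.

/mog/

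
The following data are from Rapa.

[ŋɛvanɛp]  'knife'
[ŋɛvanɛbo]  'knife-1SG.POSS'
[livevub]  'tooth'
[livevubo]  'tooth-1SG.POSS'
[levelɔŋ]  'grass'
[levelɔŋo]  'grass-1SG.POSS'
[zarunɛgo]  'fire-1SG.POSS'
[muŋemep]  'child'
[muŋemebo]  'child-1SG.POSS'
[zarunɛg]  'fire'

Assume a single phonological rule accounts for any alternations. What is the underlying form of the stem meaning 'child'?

/muŋemep/

The stem for 'child' ends in [b] in [muŋemebo] but [p] in [muŋemep].
But 'tooth' keeps [b] in both environments ([livevubo], [livevub]), so there is no rule changing /b/ to [p] in isolation.
The underlying segment must be /p/; voiceless stops become voiced between vowels, yielding [b] there.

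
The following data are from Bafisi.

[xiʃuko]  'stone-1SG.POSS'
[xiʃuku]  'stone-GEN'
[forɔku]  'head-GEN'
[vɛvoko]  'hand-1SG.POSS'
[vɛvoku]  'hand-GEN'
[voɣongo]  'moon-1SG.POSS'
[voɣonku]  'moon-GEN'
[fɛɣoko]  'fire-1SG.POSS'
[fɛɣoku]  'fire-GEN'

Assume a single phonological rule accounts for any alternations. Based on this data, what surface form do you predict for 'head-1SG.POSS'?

The 1SG.POSS suffix surfaces as [-go] and [-ko], depending on the final segment of the stem.
The GEN suffix, which begins with [k], is invariant after every stem; so [k] is not altered by any rule here.
So the underlying form is /-go/, and voiced stops become voiceless after a vowel.
After 'head', which ends in a vowel, the suffix surfaces as [-ko], giving [forɔko].

[forɔko]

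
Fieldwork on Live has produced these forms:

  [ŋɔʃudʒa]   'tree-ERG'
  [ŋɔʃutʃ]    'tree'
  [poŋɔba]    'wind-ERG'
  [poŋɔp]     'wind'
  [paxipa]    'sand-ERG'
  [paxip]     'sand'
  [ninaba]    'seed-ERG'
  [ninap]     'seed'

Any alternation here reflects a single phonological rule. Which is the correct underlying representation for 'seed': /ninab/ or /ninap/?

/ninab/

The stem for 'seed' ends in [b] in [ninaba] but [p] in [ninap].
The stem 'sand' ([paxipa], [paxip]) shows [p] unchanged in both environments, so [p] cannot be basic with [b] derived before the ERG suffix.
So /b/ is underlying, and a rule of word-final obstruent devoicing — voiced obstruents become voiceless word-finally — gives [p].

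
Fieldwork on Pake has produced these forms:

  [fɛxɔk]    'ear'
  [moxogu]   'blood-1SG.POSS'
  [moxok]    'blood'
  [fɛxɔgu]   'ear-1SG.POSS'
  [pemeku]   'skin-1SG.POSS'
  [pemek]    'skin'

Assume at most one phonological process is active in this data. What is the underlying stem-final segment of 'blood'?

/g/

The stem for 'blood' ends in [k] in [moxok] but [g] in [moxogu].
Compare 'skin', with invariant [k] in [pemek] and [pemeku]: an analysis with underlying /k/ and a rule producing [g] before the 1SG.POSS suffix would wrongly predict alternation here too.
The alternation reflects word-final obstruent devoicing: voiced obstruents become voiceless word-finally. /g/ is underlying.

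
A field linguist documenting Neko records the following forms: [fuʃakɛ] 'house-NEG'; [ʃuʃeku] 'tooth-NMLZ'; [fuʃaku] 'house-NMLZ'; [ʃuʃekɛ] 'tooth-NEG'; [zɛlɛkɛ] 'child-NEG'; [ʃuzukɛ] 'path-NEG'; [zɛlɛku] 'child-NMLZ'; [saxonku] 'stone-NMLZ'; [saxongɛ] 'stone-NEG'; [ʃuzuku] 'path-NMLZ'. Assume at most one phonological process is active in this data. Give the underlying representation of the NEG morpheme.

The NEG morpheme has two allomorphs, [-gɛ] and [-kɛ].
The NMLZ suffix, which begins with [k], is invariant after every stem; so [k] is not altered by any rule here.
The NEG suffix is therefore /-gɛ/ underlyingly, with post-vocalic devoicing: voiced stops become voiceless after a vowel.

/-gɛ/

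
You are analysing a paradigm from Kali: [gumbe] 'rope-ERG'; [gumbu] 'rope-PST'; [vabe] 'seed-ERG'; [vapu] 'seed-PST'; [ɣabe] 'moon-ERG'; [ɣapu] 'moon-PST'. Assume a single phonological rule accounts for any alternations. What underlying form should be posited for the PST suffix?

The PST suffix surfaces as [-bu] and [-pu], depending on the final segment of the stem.
The ERG suffix, which begins with [b], is invariant after every stem; so [b] is not altered by any rule here.
The PST suffix is therefore /-pu/ underlyingly, with post-nasal voicing: voiceless stops become voiced after a nasal.

/-pu/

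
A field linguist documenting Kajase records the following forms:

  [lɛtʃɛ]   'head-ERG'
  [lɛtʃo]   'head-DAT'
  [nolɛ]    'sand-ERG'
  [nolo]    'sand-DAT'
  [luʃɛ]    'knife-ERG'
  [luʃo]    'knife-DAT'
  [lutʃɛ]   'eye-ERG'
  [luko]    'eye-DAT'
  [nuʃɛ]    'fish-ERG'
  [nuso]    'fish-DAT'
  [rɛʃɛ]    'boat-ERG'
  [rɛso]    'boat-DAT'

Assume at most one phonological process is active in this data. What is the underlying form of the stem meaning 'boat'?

/rɛs/

The stem for 'boat' ends in [ʃ] in [rɛʃɛ] but [s] in [rɛso].
If /ʃ/ were underlying and a rule turned it into [s] before the DAT suffix, 'knife' would also alternate; but it has [ʃ] in both [luʃɛ] and [luʃo].
The alternation reflects palatalization before a front vowel: /k/ and /s/ become palato-alveolar [tʃ] and [ʃ] before a front vowel. /s/ is underlying.
So 'boat' = /rɛs/.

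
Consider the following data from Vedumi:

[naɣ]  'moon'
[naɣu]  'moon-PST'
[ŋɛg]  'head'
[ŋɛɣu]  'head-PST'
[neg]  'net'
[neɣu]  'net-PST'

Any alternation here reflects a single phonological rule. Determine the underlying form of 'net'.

/neg/

In [neg] and [neɣu] the final segment of 'net' alternates: [g] ~ [ɣ].
If /ɣ/ were underlying and a rule turned it into [g] in isolation, 'moon' would also alternate; but it has [ɣ] in both [naɣ] and [naɣu].
The underlying segment must be /g/; voiced stops become fricatives between vowels, yielding [ɣ] there.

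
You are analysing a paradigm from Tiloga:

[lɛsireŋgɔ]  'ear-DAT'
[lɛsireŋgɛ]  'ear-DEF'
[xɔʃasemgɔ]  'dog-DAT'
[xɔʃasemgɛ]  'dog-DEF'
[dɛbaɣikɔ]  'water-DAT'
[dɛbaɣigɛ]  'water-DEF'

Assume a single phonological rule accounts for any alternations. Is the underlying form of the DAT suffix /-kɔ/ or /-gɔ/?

/-kɔ/

The DAT morpheme has two allomorphs, [-gɔ] and [-kɔ].
By contrast the DEF suffix keeps its initial [g] throughout — that segment must be underlying.
So the underlying form is /-kɔ/, and voiceless stops become voiced after a nasal.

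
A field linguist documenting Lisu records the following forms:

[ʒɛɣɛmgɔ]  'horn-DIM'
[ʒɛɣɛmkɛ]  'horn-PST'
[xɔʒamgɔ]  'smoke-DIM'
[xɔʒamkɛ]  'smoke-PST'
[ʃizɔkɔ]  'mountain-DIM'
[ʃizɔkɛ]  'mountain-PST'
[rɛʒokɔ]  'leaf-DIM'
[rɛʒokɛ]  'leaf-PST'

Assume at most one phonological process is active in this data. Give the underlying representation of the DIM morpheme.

The DIM morpheme has two allomorphs, [-gɔ] and [-kɔ].
The PST suffix, which begins with [k], is invariant after every stem; so [k] is not altered by any rule here.
So the underlying form is /-gɔ/, and voiced stops become voiceless after a vowel.

/-gɔ/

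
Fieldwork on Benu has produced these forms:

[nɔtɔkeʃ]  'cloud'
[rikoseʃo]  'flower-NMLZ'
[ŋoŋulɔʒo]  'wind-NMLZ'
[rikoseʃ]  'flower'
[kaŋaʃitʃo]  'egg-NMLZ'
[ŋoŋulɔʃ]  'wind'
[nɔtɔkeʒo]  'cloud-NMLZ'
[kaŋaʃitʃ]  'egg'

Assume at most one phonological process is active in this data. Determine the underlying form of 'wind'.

The root 'wind' surfaces as [ŋoŋulɔʒo] and [ŋoŋulɔʃ], with a stem-final [ʒ] ~ [ʃ] alternation.
Compare 'flower', with invariant [ʃ] in [rikoseʃo] and [rikoseʃ]: an analysis with underlying /ʃ/ and a rule producing [ʒ] before the NMLZ suffix would wrongly predict alternation here too.
The alternation reflects word-final obstruent devoicing: voiced obstruents become voiceless word-finally. /ʒ/ is underlying.

/ŋoŋulɔʒ/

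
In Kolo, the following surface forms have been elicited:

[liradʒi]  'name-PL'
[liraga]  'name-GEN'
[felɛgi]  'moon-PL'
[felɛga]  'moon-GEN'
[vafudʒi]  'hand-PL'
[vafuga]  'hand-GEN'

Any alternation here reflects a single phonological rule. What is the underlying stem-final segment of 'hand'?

/dʒ/

In [vafudʒi] and [vafuga] the final segment of 'hand' alternates: [dʒ] ~ [g].
If /g/ were underlying and a rule turned it into [dʒ] before the PL suffix, 'moon' would also alternate; but it has [g] in both [felɛgi] and [felɛga].
The underlying segment must be /dʒ/; palato-alveolar /dʒ/ becomes [g] when no front vowel follows, yielding [g] there.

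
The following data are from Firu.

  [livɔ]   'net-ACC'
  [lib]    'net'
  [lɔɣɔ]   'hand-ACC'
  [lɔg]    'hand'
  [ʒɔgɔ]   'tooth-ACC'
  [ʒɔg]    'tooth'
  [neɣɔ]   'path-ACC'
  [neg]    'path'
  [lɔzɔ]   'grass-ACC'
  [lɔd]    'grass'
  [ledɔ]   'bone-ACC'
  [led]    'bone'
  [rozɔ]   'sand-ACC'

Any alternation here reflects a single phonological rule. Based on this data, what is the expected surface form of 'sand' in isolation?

The stem for 'grass' ends in [z] in [lɔzɔ] but [d] in [lɔd].
If /d/ were underlying and a rule turned it into [z] before the ACC suffix, 'bone' would also alternate; but it has [d] in both [ledɔ] and [led].
The underlying segment must be /z/; voiced fricatives become stops word-finally, yielding [d] there.
The one attested form of 'sand', [rozɔ], shows underlying /roz/. Applying the same rule word-finally gives [rod].

[rod]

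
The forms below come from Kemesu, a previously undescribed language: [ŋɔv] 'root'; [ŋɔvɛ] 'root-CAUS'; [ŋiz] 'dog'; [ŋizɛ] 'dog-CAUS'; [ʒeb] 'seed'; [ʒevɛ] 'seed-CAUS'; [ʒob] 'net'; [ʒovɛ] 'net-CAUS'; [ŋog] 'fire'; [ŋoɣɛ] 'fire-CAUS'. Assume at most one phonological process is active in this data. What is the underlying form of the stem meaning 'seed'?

The root 'seed' surfaces as [ʒeb] and [ʒevɛ], with a stem-final [b] ~ [v] alternation.
If /v/ were underlying and a rule turned it into [b] in isolation, 'root' would also alternate; but it has [v] in both [ŋɔv] and [ŋɔvɛ].
Therefore /b/ is basic and [v] is derived by intervocalic spirantization (voiced stops become fricatives between vowels).

/ʒeb/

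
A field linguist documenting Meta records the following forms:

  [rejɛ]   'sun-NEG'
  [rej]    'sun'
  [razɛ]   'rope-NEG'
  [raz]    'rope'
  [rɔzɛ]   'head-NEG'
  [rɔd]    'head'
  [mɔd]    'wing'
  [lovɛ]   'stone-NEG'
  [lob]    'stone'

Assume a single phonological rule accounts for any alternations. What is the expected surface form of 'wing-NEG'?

In [rɔzɛ] and [rɔd] the final segment of 'head' alternates: [z] ~ [d].
But 'rope' keeps [z] in both environments ([razɛ], [raz]), so there is no rule changing /z/ to [d] in isolation.
The alternation reflects intervocalic spirantization: voiced stops become fricatives between vowels. /d/ is underlying.
The one attested form of 'wing', [mɔd], shows underlying /mɔd/. Applying the same rule between vowels gives [mɔzɛ].

[mɔzɛ]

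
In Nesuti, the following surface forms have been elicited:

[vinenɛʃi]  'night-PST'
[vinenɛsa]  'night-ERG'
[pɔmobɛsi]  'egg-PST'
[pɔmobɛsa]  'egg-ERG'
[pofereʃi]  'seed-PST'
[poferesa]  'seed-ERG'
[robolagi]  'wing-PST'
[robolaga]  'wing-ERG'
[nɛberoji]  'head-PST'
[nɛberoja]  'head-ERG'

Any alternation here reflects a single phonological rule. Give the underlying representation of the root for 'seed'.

The stem for 'seed' ends in [ʃ] in [pofereʃi] but [s] in [poferesa].
The stem 'egg' ([pɔmobɛsi], [pɔmobɛsa]) shows [s] unchanged in both environments, so [s] cannot be basic with [ʃ] derived before the PST suffix.
The underlying segment must be /ʃ/; palato-alveolar /ʃ/ becomes [s] when no front vowel follows, yielding [s] there.

/pofereʃ/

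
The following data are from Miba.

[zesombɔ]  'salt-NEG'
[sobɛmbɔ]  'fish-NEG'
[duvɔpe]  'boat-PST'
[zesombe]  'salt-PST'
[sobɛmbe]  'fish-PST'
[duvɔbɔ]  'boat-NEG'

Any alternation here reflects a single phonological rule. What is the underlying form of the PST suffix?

The PST morpheme has two allomorphs, [-be] and [-pe].
The NEG suffix, which begins with [b], is invariant after every stem; so [b] is not altered by any rule here.
So the underlying form is /-pe/, and voiceless stops become voiced after a nasal.

/-pe/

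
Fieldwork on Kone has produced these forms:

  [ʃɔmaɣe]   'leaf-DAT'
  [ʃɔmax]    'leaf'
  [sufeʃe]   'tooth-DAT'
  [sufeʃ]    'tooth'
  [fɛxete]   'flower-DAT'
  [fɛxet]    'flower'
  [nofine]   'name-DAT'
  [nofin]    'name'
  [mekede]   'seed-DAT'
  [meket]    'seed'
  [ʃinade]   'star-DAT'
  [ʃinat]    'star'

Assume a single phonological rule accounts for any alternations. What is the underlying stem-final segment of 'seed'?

/d/

'seed' shows [d] ~ [t] at the end of the stem ([mekede] vs [meket]).
But 'flower' keeps [t] in both environments ([fɛxete], [fɛxet]), so there is no rule changing /t/ to [d] before the DAT suffix.
The alternation reflects word-final obstruent devoicing: voiced obstruents become voiceless word-finally. /d/ is underlying.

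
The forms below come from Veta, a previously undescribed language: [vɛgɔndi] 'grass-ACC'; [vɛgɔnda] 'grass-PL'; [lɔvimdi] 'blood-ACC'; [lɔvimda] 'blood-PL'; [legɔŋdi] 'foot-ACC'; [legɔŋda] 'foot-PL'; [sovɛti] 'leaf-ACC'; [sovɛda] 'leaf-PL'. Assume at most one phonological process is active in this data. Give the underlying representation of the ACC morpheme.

/-ti/

The ACC suffix surfaces as [-di] and [-ti], depending on the final segment of the stem.
The PL suffix, which begins with [d], is invariant after every stem; so [d] is not altered by any rule here.
So the underlying form is /-ti/, and voiceless stops become voiced after a nasal.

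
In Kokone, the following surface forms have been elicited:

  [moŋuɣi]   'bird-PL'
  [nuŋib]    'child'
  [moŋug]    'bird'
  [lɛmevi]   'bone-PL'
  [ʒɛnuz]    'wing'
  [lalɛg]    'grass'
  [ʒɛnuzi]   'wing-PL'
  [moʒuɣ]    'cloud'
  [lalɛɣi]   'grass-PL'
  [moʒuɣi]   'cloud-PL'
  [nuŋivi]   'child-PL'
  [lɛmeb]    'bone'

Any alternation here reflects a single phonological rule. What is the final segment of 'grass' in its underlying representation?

The stem for 'grass' ends in [ɣ] in [lalɛɣi] but [g] in [lalɛg].
But 'cloud' keeps [ɣ] in both environments ([moʒuɣi], [moʒuɣ]), so there is no rule changing /ɣ/ to [g] in isolation.
So /g/ is underlying, and a rule of intervocalic spirantization — voiced stops become fricatives between vowels — gives [ɣ].

/g/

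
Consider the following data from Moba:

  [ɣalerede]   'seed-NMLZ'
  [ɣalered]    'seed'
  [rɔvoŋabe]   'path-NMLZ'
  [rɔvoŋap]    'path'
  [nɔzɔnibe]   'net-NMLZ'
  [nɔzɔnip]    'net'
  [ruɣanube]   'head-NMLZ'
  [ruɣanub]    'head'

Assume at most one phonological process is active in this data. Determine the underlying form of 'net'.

/nɔzɔnip/

'net' shows [b] ~ [p] at the end of the stem ([nɔzɔnibe] vs [nɔzɔnip]).
If /b/ were underlying and a rule turned it into [p] in isolation, 'head' would also alternate; but it has [b] in both [ruɣanube] and [ruɣanub].
The underlying segment must be /p/; voiceless stops become voiced between vowels, yielding [b] there.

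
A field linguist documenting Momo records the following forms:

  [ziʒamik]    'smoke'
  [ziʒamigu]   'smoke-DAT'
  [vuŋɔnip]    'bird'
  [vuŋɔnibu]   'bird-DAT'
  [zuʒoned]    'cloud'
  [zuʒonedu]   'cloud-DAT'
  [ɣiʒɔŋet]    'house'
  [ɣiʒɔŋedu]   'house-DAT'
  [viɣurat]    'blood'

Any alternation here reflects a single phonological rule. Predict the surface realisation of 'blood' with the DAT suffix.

The stem for 'house' ends in [t] in [ɣiʒɔŋet] but [d] in [ɣiʒɔŋedu].
But 'cloud' keeps [d] in both environments ([zuʒoned], [zuʒonedu]), so there is no rule changing /d/ to [t] in isolation.
The alternation reflects intervocalic voicing: voiceless stops become voiced between vowels. /t/ is underlying.
The one attested form of 'blood', [viɣurat], shows underlying /viɣurat/. Applying the same rule between vowels gives [viɣuradu].

[viɣuradu]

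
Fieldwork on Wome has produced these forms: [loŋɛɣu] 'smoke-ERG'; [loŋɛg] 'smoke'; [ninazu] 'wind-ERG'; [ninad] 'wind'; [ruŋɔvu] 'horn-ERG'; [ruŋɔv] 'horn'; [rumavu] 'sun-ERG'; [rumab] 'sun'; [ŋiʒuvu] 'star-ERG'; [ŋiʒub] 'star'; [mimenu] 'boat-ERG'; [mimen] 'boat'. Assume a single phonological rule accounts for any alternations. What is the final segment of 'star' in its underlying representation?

The root 'star' surfaces as [ŋiʒuvu] and [ŋiʒub], with a stem-final [v] ~ [b] alternation.
If /v/ were underlying and a rule turned it into [b] in isolation, 'horn' would also alternate; but it has [v] in both [ruŋɔvu] and [ruŋɔv].
The alternation reflects intervocalic spirantization: voiced stops become fricatives between vowels. /b/ is underlying.

/b/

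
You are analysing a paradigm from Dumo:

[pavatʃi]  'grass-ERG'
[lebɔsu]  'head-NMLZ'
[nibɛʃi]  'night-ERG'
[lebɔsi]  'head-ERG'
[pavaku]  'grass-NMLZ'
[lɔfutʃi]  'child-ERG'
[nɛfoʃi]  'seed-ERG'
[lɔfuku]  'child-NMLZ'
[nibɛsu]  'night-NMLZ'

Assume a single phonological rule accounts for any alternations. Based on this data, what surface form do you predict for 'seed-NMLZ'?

[nɛfosu]

The root 'night' surfaces as [nibɛsu] and [nibɛʃi], with a stem-final [s] ~ [ʃ] alternation.
If /s/ were underlying and a rule turned it into [ʃ] before the ERG suffix, 'head' would also alternate; but it has [s] in both [lebɔsu] and [lebɔsi].
Therefore /ʃ/ is basic and [s] is derived by depalatalization (palato-alveolar /tʃ/ and /ʃ/ become [k] and [s] when no front vowel follows).
The one attested form of 'seed', [nɛfoʃi], shows underlying /nɛfoʃ/. Applying the same rule when no front vowel follows gives [nɛfosu].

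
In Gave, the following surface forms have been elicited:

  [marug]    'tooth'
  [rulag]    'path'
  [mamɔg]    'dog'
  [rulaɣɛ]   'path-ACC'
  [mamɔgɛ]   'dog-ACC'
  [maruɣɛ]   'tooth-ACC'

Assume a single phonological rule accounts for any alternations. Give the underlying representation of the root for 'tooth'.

The root 'tooth' surfaces as [maruɣɛ] and [marug], with a stem-final [ɣ] ~ [g] alternation.
Compare 'dog', with invariant [g] in [mamɔgɛ] and [mamɔg]: an analysis with underlying /g/ and a rule producing [ɣ] before the ACC suffix would wrongly predict alternation here too.
The underlying segment must be /ɣ/; voiced fricatives become stops word-finally, yielding [g] there.

/maruɣ/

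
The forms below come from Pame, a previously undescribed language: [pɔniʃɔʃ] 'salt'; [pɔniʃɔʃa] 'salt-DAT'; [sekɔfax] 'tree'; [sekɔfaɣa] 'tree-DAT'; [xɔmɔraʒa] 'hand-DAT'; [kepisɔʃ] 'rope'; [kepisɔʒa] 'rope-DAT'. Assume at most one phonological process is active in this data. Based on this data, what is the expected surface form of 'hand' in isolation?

In [kepisɔʃ] and [kepisɔʒa] the final segment of 'rope' alternates: [ʃ] ~ [ʒ].
But 'salt' keeps [ʃ] in both environments ([pɔniʃɔʃ], [pɔniʃɔʃa]), so there is no rule changing /ʃ/ to [ʒ] before the DAT suffix.
The underlying segment must be /ʒ/; voiced obstruents become voiceless word-finally, yielding [ʃ] there.
The one attested form of 'hand', [xɔmɔraʒa], shows underlying /xɔmɔraʒ/. Applying the same rule word-finally gives [xɔmɔraʃ].

[xɔmɔraʃ]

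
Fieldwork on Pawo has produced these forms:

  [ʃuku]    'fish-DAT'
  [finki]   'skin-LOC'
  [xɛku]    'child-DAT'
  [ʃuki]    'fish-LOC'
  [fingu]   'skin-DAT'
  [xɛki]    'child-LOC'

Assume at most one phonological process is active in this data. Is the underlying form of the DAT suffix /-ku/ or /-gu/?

The DAT morpheme has two allomorphs, [-gu] and [-ku].
By contrast the LOC suffix keeps its initial [k] throughout — that segment must be underlying.
The DAT suffix is therefore /-gu/ underlyingly, with post-vocalic devoicing: voiced stops become voiceless after a vowel.

/-gu/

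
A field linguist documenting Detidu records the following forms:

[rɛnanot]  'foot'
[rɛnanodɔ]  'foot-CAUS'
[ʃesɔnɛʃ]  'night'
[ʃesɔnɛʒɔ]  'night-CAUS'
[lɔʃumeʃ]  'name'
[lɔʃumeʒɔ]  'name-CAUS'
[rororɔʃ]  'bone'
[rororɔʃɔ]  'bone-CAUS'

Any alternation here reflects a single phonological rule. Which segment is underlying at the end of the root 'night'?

/ʒ/

The root 'night' surfaces as [ʃesɔnɛʃ] and [ʃesɔnɛʒɔ], with a stem-final [ʃ] ~ [ʒ] alternation.
The stem 'bone' ([rororɔʃ], [rororɔʃɔ]) shows [ʃ] unchanged in both environments, so [ʃ] cannot be basic with [ʒ] derived before the CAUS suffix.
The alternation reflects word-final obstruent devoicing: voiced obstruents become voiceless word-finally. /ʒ/ is underlying.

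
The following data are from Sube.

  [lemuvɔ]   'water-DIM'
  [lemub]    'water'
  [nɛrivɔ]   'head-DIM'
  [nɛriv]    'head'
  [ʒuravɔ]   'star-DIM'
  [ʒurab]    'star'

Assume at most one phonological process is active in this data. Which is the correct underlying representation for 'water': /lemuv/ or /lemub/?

The root 'water' surfaces as [lemuvɔ] and [lemub], with a stem-final [v] ~ [b] alternation.
If /v/ were underlying and a rule turned it into [b] in isolation, 'head' would also alternate; but it has [v] in both [nɛrivɔ] and [nɛriv].
The alternation reflects intervocalic spirantization: voiced stops become fricatives between vowels. /b/ is underlying.

/lemub/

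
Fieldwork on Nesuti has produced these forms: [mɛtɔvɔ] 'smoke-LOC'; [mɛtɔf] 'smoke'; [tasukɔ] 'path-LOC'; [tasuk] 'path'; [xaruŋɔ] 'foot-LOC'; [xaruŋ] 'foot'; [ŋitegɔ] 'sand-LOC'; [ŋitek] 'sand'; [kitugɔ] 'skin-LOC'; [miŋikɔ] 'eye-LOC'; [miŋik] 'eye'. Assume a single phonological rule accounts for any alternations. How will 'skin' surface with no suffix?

[kituk]

'sand' shows [g] ~ [k] at the end of the stem ([ŋitegɔ] vs [ŋitek]).
Compare 'path', with invariant [k] in [tasukɔ] and [tasuk]: an analysis with underlying /k/ and a rule producing [g] before the LOC suffix would wrongly predict alternation here too.
The underlying segment must be /g/; voiced obstruents become voiceless word-finally, yielding [k] there.
The one attested form of 'skin', [kitugɔ], shows underlying /kitug/. Applying the same rule word-finally gives [kituk].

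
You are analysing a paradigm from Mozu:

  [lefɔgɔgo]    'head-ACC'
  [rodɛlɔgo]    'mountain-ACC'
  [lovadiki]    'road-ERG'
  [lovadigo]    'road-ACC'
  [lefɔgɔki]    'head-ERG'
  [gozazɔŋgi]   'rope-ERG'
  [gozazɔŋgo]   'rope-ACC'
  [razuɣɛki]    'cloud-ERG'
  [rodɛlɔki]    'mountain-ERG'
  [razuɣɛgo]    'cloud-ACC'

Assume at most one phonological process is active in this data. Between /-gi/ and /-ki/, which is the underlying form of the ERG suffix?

/-ki/

The ERG morpheme has two allomorphs, [-gi] and [-ki].
By contrast the ACC suffix keeps its initial [g] throughout — that segment must be underlying.
So the underlying form is /-ki/, and voiceless stops become voiced after a nasal.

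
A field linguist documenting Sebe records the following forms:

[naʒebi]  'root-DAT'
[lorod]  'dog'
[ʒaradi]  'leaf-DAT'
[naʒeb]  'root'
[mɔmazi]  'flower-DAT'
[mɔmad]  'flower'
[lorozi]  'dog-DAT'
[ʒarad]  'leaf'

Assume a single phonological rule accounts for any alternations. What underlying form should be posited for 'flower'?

The root 'flower' surfaces as [mɔmad] and [mɔmazi], with a stem-final [d] ~ [z] alternation.
If /d/ were underlying and a rule turned it into [z] before the DAT suffix, 'leaf' would also alternate; but it has [d] in both [ʒarad] and [ʒaradi].
So /z/ is underlying, and a rule of word-final hardening — voiced fricatives become stops word-finally — gives [d].

/mɔmaz/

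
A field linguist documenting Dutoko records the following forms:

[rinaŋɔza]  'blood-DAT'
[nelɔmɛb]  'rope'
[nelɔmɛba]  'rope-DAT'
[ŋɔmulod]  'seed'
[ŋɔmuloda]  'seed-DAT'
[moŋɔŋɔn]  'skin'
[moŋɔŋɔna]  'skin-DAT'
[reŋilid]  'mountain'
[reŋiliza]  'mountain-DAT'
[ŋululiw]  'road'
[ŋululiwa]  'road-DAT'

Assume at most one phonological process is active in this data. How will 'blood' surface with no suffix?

The root 'mountain' surfaces as [reŋilid] and [reŋiliza], with a stem-final [d] ~ [z] alternation.
If /d/ were underlying and a rule turned it into [z] before the DAT suffix, 'seed' would also alternate; but it has [d] in both [ŋɔmulod] and [ŋɔmuloda].
The alternation reflects word-final hardening: voiced fricatives become stops word-finally. /z/ is underlying.
The one attested form of 'blood', [rinaŋɔza], shows underlying /rinaŋɔz/. Applying the same rule word-finally gives [rinaŋɔd].

[rinaŋɔd]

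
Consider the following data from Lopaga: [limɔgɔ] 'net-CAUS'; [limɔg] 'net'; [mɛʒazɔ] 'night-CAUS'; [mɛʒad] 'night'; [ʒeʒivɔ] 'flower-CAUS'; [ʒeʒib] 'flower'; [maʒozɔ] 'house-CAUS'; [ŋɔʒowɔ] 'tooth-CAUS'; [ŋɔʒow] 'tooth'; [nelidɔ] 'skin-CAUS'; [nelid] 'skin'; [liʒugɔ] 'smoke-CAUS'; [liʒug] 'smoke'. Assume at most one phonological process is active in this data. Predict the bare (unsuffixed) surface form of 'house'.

The stem for 'night' ends in [z] in [mɛʒazɔ] but [d] in [mɛʒad].
Compare 'skin', with invariant [d] in [nelidɔ] and [nelid]: an analysis with underlying /d/ and a rule producing [z] before the CAUS suffix would wrongly predict alternation here too.
The underlying segment must be /z/; voiced fricatives become stops word-finally, yielding [d] there.
The one attested form of 'house', [maʒozɔ], shows underlying /maʒoz/. Applying the same rule word-finally gives [maʒod].

[maʒod]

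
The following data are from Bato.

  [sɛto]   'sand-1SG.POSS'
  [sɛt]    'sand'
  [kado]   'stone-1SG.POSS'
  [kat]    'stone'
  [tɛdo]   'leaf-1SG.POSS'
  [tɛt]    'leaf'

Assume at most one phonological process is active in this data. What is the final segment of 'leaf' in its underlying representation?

/d/

The root 'leaf' surfaces as [tɛdo] and [tɛt], with a stem-final [d] ~ [t] alternation.
But 'sand' keeps [t] in both environments ([sɛto], [sɛt]), so there is no rule changing /t/ to [d] before the 1SG.POSS suffix.
So /d/ is underlying, and a rule of word-final obstruent devoicing — voiced obstruents become voiceless word-finally — gives [t].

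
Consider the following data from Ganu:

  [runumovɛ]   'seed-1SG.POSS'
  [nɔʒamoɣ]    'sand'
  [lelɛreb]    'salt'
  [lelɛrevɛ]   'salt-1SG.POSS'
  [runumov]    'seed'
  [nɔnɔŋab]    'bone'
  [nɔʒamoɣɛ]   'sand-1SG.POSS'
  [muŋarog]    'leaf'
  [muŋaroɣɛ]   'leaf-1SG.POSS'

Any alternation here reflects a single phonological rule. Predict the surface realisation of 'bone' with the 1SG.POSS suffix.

The stem for 'salt' ends in [b] in [lelɛreb] but [v] in [lelɛrevɛ].
Compare 'seed', with invariant [v] in [runumov] and [runumovɛ]: an analysis with underlying /v/ and a rule producing [b] in isolation would wrongly predict alternation here too.
The alternation reflects intervocalic spirantization: voiced stops become fricatives between vowels. /b/ is underlying.
From [nɔnɔŋab] the stem 'bone' is /nɔnɔŋab/; between vowels this yields [nɔnɔŋavɛ].

[nɔnɔŋavɛ]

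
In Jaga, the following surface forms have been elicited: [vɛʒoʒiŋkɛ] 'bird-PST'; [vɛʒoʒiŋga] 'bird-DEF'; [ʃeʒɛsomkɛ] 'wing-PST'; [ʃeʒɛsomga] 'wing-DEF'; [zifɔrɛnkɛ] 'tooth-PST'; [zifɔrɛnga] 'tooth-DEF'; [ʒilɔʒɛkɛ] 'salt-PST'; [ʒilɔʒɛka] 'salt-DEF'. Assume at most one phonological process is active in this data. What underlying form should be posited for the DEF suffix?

/-ga/

The DEF suffix surfaces as [-ga] and [-ka], depending on the final segment of the stem.
The PST suffix, which begins with [k], is invariant after every stem; so [k] is not altered by any rule here.
So the underlying form is /-ga/, and voiced stops become voiceless after a vowel.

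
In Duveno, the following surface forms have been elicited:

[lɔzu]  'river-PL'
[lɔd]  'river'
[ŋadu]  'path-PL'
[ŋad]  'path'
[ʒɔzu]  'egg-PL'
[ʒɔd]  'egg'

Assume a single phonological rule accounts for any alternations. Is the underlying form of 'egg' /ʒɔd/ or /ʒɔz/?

The root 'egg' surfaces as [ʒɔzu] and [ʒɔd], with a stem-final [z] ~ [d] alternation.
If /d/ were underlying and a rule turned it into [z] before the PL suffix, 'path' would also alternate; but it has [d] in both [ŋadu] and [ŋad].
Therefore /z/ is basic and [d] is derived by word-final hardening (voiced fricatives become stops word-finally).

/ʒɔz/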